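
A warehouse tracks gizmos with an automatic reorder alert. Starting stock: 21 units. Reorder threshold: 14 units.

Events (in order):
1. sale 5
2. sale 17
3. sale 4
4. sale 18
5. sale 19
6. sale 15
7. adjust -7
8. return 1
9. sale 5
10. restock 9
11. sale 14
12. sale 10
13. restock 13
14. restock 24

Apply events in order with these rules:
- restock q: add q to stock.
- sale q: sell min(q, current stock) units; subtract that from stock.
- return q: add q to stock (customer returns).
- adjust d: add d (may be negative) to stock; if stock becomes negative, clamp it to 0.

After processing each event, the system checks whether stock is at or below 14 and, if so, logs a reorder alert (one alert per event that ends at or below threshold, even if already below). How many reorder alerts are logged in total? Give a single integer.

Answer: 12

Derivation:
Processing events:
Start: stock = 21
  Event 1 (sale 5): sell min(5,21)=5. stock: 21 - 5 = 16. total_sold = 5
  Event 2 (sale 17): sell min(17,16)=16. stock: 16 - 16 = 0. total_sold = 21
  Event 3 (sale 4): sell min(4,0)=0. stock: 0 - 0 = 0. total_sold = 21
  Event 4 (sale 18): sell min(18,0)=0. stock: 0 - 0 = 0. total_sold = 21
  Event 5 (sale 19): sell min(19,0)=0. stock: 0 - 0 = 0. total_sold = 21
  Event 6 (sale 15): sell min(15,0)=0. stock: 0 - 0 = 0. total_sold = 21
  Event 7 (adjust -7): 0 + -7 = 0 (clamped to 0)
  Event 8 (return 1): 0 + 1 = 1
  Event 9 (sale 5): sell min(5,1)=1. stock: 1 - 1 = 0. total_sold = 22
  Event 10 (restock 9): 0 + 9 = 9
  Event 11 (sale 14): sell min(14,9)=9. stock: 9 - 9 = 0. total_sold = 31
  Event 12 (sale 10): sell min(10,0)=0. stock: 0 - 0 = 0. total_sold = 31
  Event 13 (restock 13): 0 + 13 = 13
  Event 14 (restock 24): 13 + 24 = 37
Final: stock = 37, total_sold = 31

Checking against threshold 14:
  After event 1: stock=16 > 14
  After event 2: stock=0 <= 14 -> ALERT
  After event 3: stock=0 <= 14 -> ALERT
  After event 4: stock=0 <= 14 -> ALERT
  After event 5: stock=0 <= 14 -> ALERT
  After event 6: stock=0 <= 14 -> ALERT
  After event 7: stock=0 <= 14 -> ALERT
  After event 8: stock=1 <= 14 -> ALERT
  After event 9: stock=0 <= 14 -> ALERT
  After event 10: stock=9 <= 14 -> ALERT
  After event 11: stock=0 <= 14 -> ALERT
  After event 12: stock=0 <= 14 -> ALERT
  After event 13: stock=13 <= 14 -> ALERT
  After event 14: stock=37 > 14
Alert events: [2, 3, 4, 5, 6, 7, 8, 9, 10, 11, 12, 13]. Count = 12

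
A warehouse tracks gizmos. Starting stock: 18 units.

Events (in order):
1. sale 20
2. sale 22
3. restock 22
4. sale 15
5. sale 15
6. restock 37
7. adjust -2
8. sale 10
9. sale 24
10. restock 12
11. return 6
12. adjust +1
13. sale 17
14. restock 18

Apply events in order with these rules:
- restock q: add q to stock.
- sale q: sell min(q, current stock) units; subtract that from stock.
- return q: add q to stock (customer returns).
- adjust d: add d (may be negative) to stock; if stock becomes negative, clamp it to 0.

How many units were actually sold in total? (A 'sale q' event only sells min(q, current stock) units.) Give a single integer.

Answer: 91

Derivation:
Processing events:
Start: stock = 18
  Event 1 (sale 20): sell min(20,18)=18. stock: 18 - 18 = 0. total_sold = 18
  Event 2 (sale 22): sell min(22,0)=0. stock: 0 - 0 = 0. total_sold = 18
  Event 3 (restock 22): 0 + 22 = 22
  Event 4 (sale 15): sell min(15,22)=15. stock: 22 - 15 = 7. total_sold = 33
  Event 5 (sale 15): sell min(15,7)=7. stock: 7 - 7 = 0. total_sold = 40
  Event 6 (restock 37): 0 + 37 = 37
  Event 7 (adjust -2): 37 + -2 = 35
  Event 8 (sale 10): sell min(10,35)=10. stock: 35 - 10 = 25. total_sold = 50
  Event 9 (sale 24): sell min(24,25)=24. stock: 25 - 24 = 1. total_sold = 74
  Event 10 (restock 12): 1 + 12 = 13
  Event 11 (return 6): 13 + 6 = 19
  Event 12 (adjust +1): 19 + 1 = 20
  Event 13 (sale 17): sell min(17,20)=17. stock: 20 - 17 = 3. total_sold = 91
  Event 14 (restock 18): 3 + 18 = 21
Final: stock = 21, total_sold = 91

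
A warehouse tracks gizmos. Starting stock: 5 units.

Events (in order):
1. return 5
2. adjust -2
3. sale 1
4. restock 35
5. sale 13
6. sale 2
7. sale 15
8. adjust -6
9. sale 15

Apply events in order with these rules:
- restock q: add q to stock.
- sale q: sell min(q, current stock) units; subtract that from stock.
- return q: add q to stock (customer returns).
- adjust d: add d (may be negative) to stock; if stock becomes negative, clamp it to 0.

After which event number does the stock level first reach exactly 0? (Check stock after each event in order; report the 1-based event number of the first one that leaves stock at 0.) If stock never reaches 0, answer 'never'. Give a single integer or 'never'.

Answer: 9

Derivation:
Processing events:
Start: stock = 5
  Event 1 (return 5): 5 + 5 = 10
  Event 2 (adjust -2): 10 + -2 = 8
  Event 3 (sale 1): sell min(1,8)=1. stock: 8 - 1 = 7. total_sold = 1
  Event 4 (restock 35): 7 + 35 = 42
  Event 5 (sale 13): sell min(13,42)=13. stock: 42 - 13 = 29. total_sold = 14
  Event 6 (sale 2): sell min(2,29)=2. stock: 29 - 2 = 27. total_sold = 16
  Event 7 (sale 15): sell min(15,27)=15. stock: 27 - 15 = 12. total_sold = 31
  Event 8 (adjust -6): 12 + -6 = 6
  Event 9 (sale 15): sell min(15,6)=6. stock: 6 - 6 = 0. total_sold = 37
Final: stock = 0, total_sold = 37

First zero at event 9.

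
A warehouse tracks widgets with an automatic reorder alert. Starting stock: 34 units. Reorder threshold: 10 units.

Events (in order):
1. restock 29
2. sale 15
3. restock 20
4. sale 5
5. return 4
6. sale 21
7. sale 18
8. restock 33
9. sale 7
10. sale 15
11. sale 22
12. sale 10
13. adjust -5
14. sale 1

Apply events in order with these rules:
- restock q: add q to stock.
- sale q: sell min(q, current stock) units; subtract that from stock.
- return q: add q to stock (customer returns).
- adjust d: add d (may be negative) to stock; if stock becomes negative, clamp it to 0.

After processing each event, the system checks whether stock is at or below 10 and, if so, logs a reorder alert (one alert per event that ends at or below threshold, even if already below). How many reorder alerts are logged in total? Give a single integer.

Processing events:
Start: stock = 34
  Event 1 (restock 29): 34 + 29 = 63
  Event 2 (sale 15): sell min(15,63)=15. stock: 63 - 15 = 48. total_sold = 15
  Event 3 (restock 20): 48 + 20 = 68
  Event 4 (sale 5): sell min(5,68)=5. stock: 68 - 5 = 63. total_sold = 20
  Event 5 (return 4): 63 + 4 = 67
  Event 6 (sale 21): sell min(21,67)=21. stock: 67 - 21 = 46. total_sold = 41
  Event 7 (sale 18): sell min(18,46)=18. stock: 46 - 18 = 28. total_sold = 59
  Event 8 (restock 33): 28 + 33 = 61
  Event 9 (sale 7): sell min(7,61)=7. stock: 61 - 7 = 54. total_sold = 66
  Event 10 (sale 15): sell min(15,54)=15. stock: 54 - 15 = 39. total_sold = 81
  Event 11 (sale 22): sell min(22,39)=22. stock: 39 - 22 = 17. total_sold = 103
  Event 12 (sale 10): sell min(10,17)=10. stock: 17 - 10 = 7. total_sold = 113
  Event 13 (adjust -5): 7 + -5 = 2
  Event 14 (sale 1): sell min(1,2)=1. stock: 2 - 1 = 1. total_sold = 114
Final: stock = 1, total_sold = 114

Checking against threshold 10:
  After event 1: stock=63 > 10
  After event 2: stock=48 > 10
  After event 3: stock=68 > 10
  After event 4: stock=63 > 10
  After event 5: stock=67 > 10
  After event 6: stock=46 > 10
  After event 7: stock=28 > 10
  After event 8: stock=61 > 10
  After event 9: stock=54 > 10
  After event 10: stock=39 > 10
  After event 11: stock=17 > 10
  After event 12: stock=7 <= 10 -> ALERT
  After event 13: stock=2 <= 10 -> ALERT
  After event 14: stock=1 <= 10 -> ALERT
Alert events: [12, 13, 14]. Count = 3

Answer: 3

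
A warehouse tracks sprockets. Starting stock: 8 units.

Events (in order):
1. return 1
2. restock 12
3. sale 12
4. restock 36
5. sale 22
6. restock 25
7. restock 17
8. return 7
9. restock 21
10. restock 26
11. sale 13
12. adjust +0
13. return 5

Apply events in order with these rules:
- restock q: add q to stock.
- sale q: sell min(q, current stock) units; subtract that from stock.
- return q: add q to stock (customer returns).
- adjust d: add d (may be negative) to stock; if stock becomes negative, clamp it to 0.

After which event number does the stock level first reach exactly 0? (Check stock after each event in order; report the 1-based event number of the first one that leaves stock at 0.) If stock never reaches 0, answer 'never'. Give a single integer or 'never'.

Answer: never

Derivation:
Processing events:
Start: stock = 8
  Event 1 (return 1): 8 + 1 = 9
  Event 2 (restock 12): 9 + 12 = 21
  Event 3 (sale 12): sell min(12,21)=12. stock: 21 - 12 = 9. total_sold = 12
  Event 4 (restock 36): 9 + 36 = 45
  Event 5 (sale 22): sell min(22,45)=22. stock: 45 - 22 = 23. total_sold = 34
  Event 6 (restock 25): 23 + 25 = 48
  Event 7 (restock 17): 48 + 17 = 65
  Event 8 (return 7): 65 + 7 = 72
  Event 9 (restock 21): 72 + 21 = 93
  Event 10 (restock 26): 93 + 26 = 119
  Event 11 (sale 13): sell min(13,119)=13. stock: 119 - 13 = 106. total_sold = 47
  Event 12 (adjust +0): 106 + 0 = 106
  Event 13 (return 5): 106 + 5 = 111
Final: stock = 111, total_sold = 47

Stock never reaches 0.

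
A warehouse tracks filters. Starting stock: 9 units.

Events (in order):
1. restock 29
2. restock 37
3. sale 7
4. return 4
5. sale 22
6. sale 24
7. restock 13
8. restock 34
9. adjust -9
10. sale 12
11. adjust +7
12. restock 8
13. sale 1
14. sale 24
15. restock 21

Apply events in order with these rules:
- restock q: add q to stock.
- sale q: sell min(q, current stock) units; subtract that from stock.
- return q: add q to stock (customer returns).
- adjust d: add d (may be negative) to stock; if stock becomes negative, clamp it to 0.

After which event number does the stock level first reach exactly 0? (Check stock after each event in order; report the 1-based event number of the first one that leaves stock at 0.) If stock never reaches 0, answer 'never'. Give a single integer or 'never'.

Answer: never

Derivation:
Processing events:
Start: stock = 9
  Event 1 (restock 29): 9 + 29 = 38
  Event 2 (restock 37): 38 + 37 = 75
  Event 3 (sale 7): sell min(7,75)=7. stock: 75 - 7 = 68. total_sold = 7
  Event 4 (return 4): 68 + 4 = 72
  Event 5 (sale 22): sell min(22,72)=22. stock: 72 - 22 = 50. total_sold = 29
  Event 6 (sale 24): sell min(24,50)=24. stock: 50 - 24 = 26. total_sold = 53
  Event 7 (restock 13): 26 + 13 = 39
  Event 8 (restock 34): 39 + 34 = 73
  Event 9 (adjust -9): 73 + -9 = 64
  Event 10 (sale 12): sell min(12,64)=12. stock: 64 - 12 = 52. total_sold = 65
  Event 11 (adjust +7): 52 + 7 = 59
  Event 12 (restock 8): 59 + 8 = 67
  Event 13 (sale 1): sell min(1,67)=1. stock: 67 - 1 = 66. total_sold = 66
  Event 14 (sale 24): sell min(24,66)=24. stock: 66 - 24 = 42. total_sold = 90
  Event 15 (restock 21): 42 + 21 = 63
Final: stock = 63, total_sold = 90

Stock never reaches 0.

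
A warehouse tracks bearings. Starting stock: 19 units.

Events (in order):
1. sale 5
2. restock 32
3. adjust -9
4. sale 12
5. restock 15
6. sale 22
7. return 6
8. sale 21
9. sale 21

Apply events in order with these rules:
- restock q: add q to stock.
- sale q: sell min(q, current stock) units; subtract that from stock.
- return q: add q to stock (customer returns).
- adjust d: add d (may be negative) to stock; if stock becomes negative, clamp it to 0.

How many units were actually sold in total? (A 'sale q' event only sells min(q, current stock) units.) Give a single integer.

Answer: 63

Derivation:
Processing events:
Start: stock = 19
  Event 1 (sale 5): sell min(5,19)=5. stock: 19 - 5 = 14. total_sold = 5
  Event 2 (restock 32): 14 + 32 = 46
  Event 3 (adjust -9): 46 + -9 = 37
  Event 4 (sale 12): sell min(12,37)=12. stock: 37 - 12 = 25. total_sold = 17
  Event 5 (restock 15): 25 + 15 = 40
  Event 6 (sale 22): sell min(22,40)=22. stock: 40 - 22 = 18. total_sold = 39
  Event 7 (return 6): 18 + 6 = 24
  Event 8 (sale 21): sell min(21,24)=21. stock: 24 - 21 = 3. total_sold = 60
  Event 9 (sale 21): sell min(21,3)=3. stock: 3 - 3 = 0. total_sold = 63
Final: stock = 0, total_sold = 63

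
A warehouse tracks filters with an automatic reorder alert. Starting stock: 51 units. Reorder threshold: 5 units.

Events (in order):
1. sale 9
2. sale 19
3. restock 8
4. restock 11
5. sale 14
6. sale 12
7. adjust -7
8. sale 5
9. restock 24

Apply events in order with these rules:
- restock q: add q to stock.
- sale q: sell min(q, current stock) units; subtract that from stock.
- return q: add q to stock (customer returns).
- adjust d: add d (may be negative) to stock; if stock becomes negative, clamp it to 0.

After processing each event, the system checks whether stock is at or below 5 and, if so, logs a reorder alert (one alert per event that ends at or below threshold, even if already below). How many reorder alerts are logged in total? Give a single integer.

Processing events:
Start: stock = 51
  Event 1 (sale 9): sell min(9,51)=9. stock: 51 - 9 = 42. total_sold = 9
  Event 2 (sale 19): sell min(19,42)=19. stock: 42 - 19 = 23. total_sold = 28
  Event 3 (restock 8): 23 + 8 = 31
  Event 4 (restock 11): 31 + 11 = 42
  Event 5 (sale 14): sell min(14,42)=14. stock: 42 - 14 = 28. total_sold = 42
  Event 6 (sale 12): sell min(12,28)=12. stock: 28 - 12 = 16. total_sold = 54
  Event 7 (adjust -7): 16 + -7 = 9
  Event 8 (sale 5): sell min(5,9)=5. stock: 9 - 5 = 4. total_sold = 59
  Event 9 (restock 24): 4 + 24 = 28
Final: stock = 28, total_sold = 59

Checking against threshold 5:
  After event 1: stock=42 > 5
  After event 2: stock=23 > 5
  After event 3: stock=31 > 5
  After event 4: stock=42 > 5
  After event 5: stock=28 > 5
  After event 6: stock=16 > 5
  After event 7: stock=9 > 5
  After event 8: stock=4 <= 5 -> ALERT
  After event 9: stock=28 > 5
Alert events: [8]. Count = 1

Answer: 1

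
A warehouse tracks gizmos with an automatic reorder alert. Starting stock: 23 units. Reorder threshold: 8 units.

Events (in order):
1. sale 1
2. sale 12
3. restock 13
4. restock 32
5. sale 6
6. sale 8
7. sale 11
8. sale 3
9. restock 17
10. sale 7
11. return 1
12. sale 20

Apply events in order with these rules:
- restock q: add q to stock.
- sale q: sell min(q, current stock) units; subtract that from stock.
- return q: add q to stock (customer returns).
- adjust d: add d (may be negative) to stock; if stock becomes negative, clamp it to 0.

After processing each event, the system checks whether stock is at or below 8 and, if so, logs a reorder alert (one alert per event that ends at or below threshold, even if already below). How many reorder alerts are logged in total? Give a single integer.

Answer: 0

Derivation:
Processing events:
Start: stock = 23
  Event 1 (sale 1): sell min(1,23)=1. stock: 23 - 1 = 22. total_sold = 1
  Event 2 (sale 12): sell min(12,22)=12. stock: 22 - 12 = 10. total_sold = 13
  Event 3 (restock 13): 10 + 13 = 23
  Event 4 (restock 32): 23 + 32 = 55
  Event 5 (sale 6): sell min(6,55)=6. stock: 55 - 6 = 49. total_sold = 19
  Event 6 (sale 8): sell min(8,49)=8. stock: 49 - 8 = 41. total_sold = 27
  Event 7 (sale 11): sell min(11,41)=11. stock: 41 - 11 = 30. total_sold = 38
  Event 8 (sale 3): sell min(3,30)=3. stock: 30 - 3 = 27. total_sold = 41
  Event 9 (restock 17): 27 + 17 = 44
  Event 10 (sale 7): sell min(7,44)=7. stock: 44 - 7 = 37. total_sold = 48
  Event 11 (return 1): 37 + 1 = 38
  Event 12 (sale 20): sell min(20,38)=20. stock: 38 - 20 = 18. total_sold = 68
Final: stock = 18, total_sold = 68

Checking against threshold 8:
  After event 1: stock=22 > 8
  After event 2: stock=10 > 8
  After event 3: stock=23 > 8
  After event 4: stock=55 > 8
  After event 5: stock=49 > 8
  After event 6: stock=41 > 8
  After event 7: stock=30 > 8
  After event 8: stock=27 > 8
  After event 9: stock=44 > 8
  After event 10: stock=37 > 8
  After event 11: stock=38 > 8
  After event 12: stock=18 > 8
Alert events: []. Count = 0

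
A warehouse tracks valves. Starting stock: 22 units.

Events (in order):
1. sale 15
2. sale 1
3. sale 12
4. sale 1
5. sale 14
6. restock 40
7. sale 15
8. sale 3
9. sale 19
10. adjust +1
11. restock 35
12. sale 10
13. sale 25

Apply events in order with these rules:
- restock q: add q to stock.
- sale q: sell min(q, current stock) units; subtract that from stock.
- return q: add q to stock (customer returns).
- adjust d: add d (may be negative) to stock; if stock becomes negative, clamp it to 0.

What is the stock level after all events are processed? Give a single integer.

Processing events:
Start: stock = 22
  Event 1 (sale 15): sell min(15,22)=15. stock: 22 - 15 = 7. total_sold = 15
  Event 2 (sale 1): sell min(1,7)=1. stock: 7 - 1 = 6. total_sold = 16
  Event 3 (sale 12): sell min(12,6)=6. stock: 6 - 6 = 0. total_sold = 22
  Event 4 (sale 1): sell min(1,0)=0. stock: 0 - 0 = 0. total_sold = 22
  Event 5 (sale 14): sell min(14,0)=0. stock: 0 - 0 = 0. total_sold = 22
  Event 6 (restock 40): 0 + 40 = 40
  Event 7 (sale 15): sell min(15,40)=15. stock: 40 - 15 = 25. total_sold = 37
  Event 8 (sale 3): sell min(3,25)=3. stock: 25 - 3 = 22. total_sold = 40
  Event 9 (sale 19): sell min(19,22)=19. stock: 22 - 19 = 3. total_sold = 59
  Event 10 (adjust +1): 3 + 1 = 4
  Event 11 (restock 35): 4 + 35 = 39
  Event 12 (sale 10): sell min(10,39)=10. stock: 39 - 10 = 29. total_sold = 69
  Event 13 (sale 25): sell min(25,29)=25. stock: 29 - 25 = 4. total_sold = 94
Final: stock = 4, total_sold = 94

Answer: 4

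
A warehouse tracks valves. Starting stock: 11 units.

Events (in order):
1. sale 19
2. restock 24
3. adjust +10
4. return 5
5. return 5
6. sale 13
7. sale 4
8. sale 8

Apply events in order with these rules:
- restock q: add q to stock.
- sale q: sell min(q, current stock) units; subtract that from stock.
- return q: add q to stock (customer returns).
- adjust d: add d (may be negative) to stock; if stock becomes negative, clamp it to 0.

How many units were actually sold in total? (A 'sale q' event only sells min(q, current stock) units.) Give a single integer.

Processing events:
Start: stock = 11
  Event 1 (sale 19): sell min(19,11)=11. stock: 11 - 11 = 0. total_sold = 11
  Event 2 (restock 24): 0 + 24 = 24
  Event 3 (adjust +10): 24 + 10 = 34
  Event 4 (return 5): 34 + 5 = 39
  Event 5 (return 5): 39 + 5 = 44
  Event 6 (sale 13): sell min(13,44)=13. stock: 44 - 13 = 31. total_sold = 24
  Event 7 (sale 4): sell min(4,31)=4. stock: 31 - 4 = 27. total_sold = 28
  Event 8 (sale 8): sell min(8,27)=8. stock: 27 - 8 = 19. total_sold = 36
Final: stock = 19, total_sold = 36

Answer: 36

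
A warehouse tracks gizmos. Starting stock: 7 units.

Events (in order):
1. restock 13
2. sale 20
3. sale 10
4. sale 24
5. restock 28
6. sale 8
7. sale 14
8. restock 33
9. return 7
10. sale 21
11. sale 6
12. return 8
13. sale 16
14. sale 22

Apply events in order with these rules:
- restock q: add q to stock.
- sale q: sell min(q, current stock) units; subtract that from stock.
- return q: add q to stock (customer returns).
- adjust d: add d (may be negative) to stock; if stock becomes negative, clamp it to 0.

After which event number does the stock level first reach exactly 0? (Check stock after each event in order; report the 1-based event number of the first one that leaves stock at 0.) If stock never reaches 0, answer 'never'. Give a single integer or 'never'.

Processing events:
Start: stock = 7
  Event 1 (restock 13): 7 + 13 = 20
  Event 2 (sale 20): sell min(20,20)=20. stock: 20 - 20 = 0. total_sold = 20
  Event 3 (sale 10): sell min(10,0)=0. stock: 0 - 0 = 0. total_sold = 20
  Event 4 (sale 24): sell min(24,0)=0. stock: 0 - 0 = 0. total_sold = 20
  Event 5 (restock 28): 0 + 28 = 28
  Event 6 (sale 8): sell min(8,28)=8. stock: 28 - 8 = 20. total_sold = 28
  Event 7 (sale 14): sell min(14,20)=14. stock: 20 - 14 = 6. total_sold = 42
  Event 8 (restock 33): 6 + 33 = 39
  Event 9 (return 7): 39 + 7 = 46
  Event 10 (sale 21): sell min(21,46)=21. stock: 46 - 21 = 25. total_sold = 63
  Event 11 (sale 6): sell min(6,25)=6. stock: 25 - 6 = 19. total_sold = 69
  Event 12 (return 8): 19 + 8 = 27
  Event 13 (sale 16): sell min(16,27)=16. stock: 27 - 16 = 11. total_sold = 85
  Event 14 (sale 22): sell min(22,11)=11. stock: 11 - 11 = 0. total_sold = 96
Final: stock = 0, total_sold = 96

First zero at event 2.

Answer: 2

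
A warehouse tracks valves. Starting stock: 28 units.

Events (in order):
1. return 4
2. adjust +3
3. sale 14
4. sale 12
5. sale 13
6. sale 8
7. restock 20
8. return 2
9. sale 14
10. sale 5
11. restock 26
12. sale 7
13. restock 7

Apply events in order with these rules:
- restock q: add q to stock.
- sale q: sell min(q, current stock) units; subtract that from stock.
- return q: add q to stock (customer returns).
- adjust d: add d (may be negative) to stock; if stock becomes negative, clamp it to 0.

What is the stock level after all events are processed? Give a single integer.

Processing events:
Start: stock = 28
  Event 1 (return 4): 28 + 4 = 32
  Event 2 (adjust +3): 32 + 3 = 35
  Event 3 (sale 14): sell min(14,35)=14. stock: 35 - 14 = 21. total_sold = 14
  Event 4 (sale 12): sell min(12,21)=12. stock: 21 - 12 = 9. total_sold = 26
  Event 5 (sale 13): sell min(13,9)=9. stock: 9 - 9 = 0. total_sold = 35
  Event 6 (sale 8): sell min(8,0)=0. stock: 0 - 0 = 0. total_sold = 35
  Event 7 (restock 20): 0 + 20 = 20
  Event 8 (return 2): 20 + 2 = 22
  Event 9 (sale 14): sell min(14,22)=14. stock: 22 - 14 = 8. total_sold = 49
  Event 10 (sale 5): sell min(5,8)=5. stock: 8 - 5 = 3. total_sold = 54
  Event 11 (restock 26): 3 + 26 = 29
  Event 12 (sale 7): sell min(7,29)=7. stock: 29 - 7 = 22. total_sold = 61
  Event 13 (restock 7): 22 + 7 = 29
Final: stock = 29, total_sold = 61

Answer: 29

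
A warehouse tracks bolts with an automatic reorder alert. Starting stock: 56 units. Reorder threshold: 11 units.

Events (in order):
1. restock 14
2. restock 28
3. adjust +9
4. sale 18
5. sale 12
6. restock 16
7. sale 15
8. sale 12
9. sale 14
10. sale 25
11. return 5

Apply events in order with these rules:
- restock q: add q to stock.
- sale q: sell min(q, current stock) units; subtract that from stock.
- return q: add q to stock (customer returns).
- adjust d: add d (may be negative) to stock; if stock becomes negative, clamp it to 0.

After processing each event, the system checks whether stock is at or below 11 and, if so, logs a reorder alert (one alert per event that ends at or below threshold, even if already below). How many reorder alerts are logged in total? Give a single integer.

Answer: 0

Derivation:
Processing events:
Start: stock = 56
  Event 1 (restock 14): 56 + 14 = 70
  Event 2 (restock 28): 70 + 28 = 98
  Event 3 (adjust +9): 98 + 9 = 107
  Event 4 (sale 18): sell min(18,107)=18. stock: 107 - 18 = 89. total_sold = 18
  Event 5 (sale 12): sell min(12,89)=12. stock: 89 - 12 = 77. total_sold = 30
  Event 6 (restock 16): 77 + 16 = 93
  Event 7 (sale 15): sell min(15,93)=15. stock: 93 - 15 = 78. total_sold = 45
  Event 8 (sale 12): sell min(12,78)=12. stock: 78 - 12 = 66. total_sold = 57
  Event 9 (sale 14): sell min(14,66)=14. stock: 66 - 14 = 52. total_sold = 71
  Event 10 (sale 25): sell min(25,52)=25. stock: 52 - 25 = 27. total_sold = 96
  Event 11 (return 5): 27 + 5 = 32
Final: stock = 32, total_sold = 96

Checking against threshold 11:
  After event 1: stock=70 > 11
  After event 2: stock=98 > 11
  After event 3: stock=107 > 11
  After event 4: stock=89 > 11
  After event 5: stock=77 > 11
  After event 6: stock=93 > 11
  After event 7: stock=78 > 11
  After event 8: stock=66 > 11
  After event 9: stock=52 > 11
  After event 10: stock=27 > 11
  After event 11: stock=32 > 11
Alert events: []. Count = 0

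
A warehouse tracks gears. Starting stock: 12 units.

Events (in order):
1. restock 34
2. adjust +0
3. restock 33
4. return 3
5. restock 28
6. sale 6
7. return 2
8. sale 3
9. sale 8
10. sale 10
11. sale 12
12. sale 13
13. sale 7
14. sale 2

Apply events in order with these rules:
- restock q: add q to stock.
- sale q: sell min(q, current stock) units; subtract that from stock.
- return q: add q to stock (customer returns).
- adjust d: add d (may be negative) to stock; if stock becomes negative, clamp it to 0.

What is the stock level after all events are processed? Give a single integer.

Processing events:
Start: stock = 12
  Event 1 (restock 34): 12 + 34 = 46
  Event 2 (adjust +0): 46 + 0 = 46
  Event 3 (restock 33): 46 + 33 = 79
  Event 4 (return 3): 79 + 3 = 82
  Event 5 (restock 28): 82 + 28 = 110
  Event 6 (sale 6): sell min(6,110)=6. stock: 110 - 6 = 104. total_sold = 6
  Event 7 (return 2): 104 + 2 = 106
  Event 8 (sale 3): sell min(3,106)=3. stock: 106 - 3 = 103. total_sold = 9
  Event 9 (sale 8): sell min(8,103)=8. stock: 103 - 8 = 95. total_sold = 17
  Event 10 (sale 10): sell min(10,95)=10. stock: 95 - 10 = 85. total_sold = 27
  Event 11 (sale 12): sell min(12,85)=12. stock: 85 - 12 = 73. total_sold = 39
  Event 12 (sale 13): sell min(13,73)=13. stock: 73 - 13 = 60. total_sold = 52
  Event 13 (sale 7): sell min(7,60)=7. stock: 60 - 7 = 53. total_sold = 59
  Event 14 (sale 2): sell min(2,53)=2. stock: 53 - 2 = 51. total_sold = 61
Final: stock = 51, total_sold = 61

Answer: 51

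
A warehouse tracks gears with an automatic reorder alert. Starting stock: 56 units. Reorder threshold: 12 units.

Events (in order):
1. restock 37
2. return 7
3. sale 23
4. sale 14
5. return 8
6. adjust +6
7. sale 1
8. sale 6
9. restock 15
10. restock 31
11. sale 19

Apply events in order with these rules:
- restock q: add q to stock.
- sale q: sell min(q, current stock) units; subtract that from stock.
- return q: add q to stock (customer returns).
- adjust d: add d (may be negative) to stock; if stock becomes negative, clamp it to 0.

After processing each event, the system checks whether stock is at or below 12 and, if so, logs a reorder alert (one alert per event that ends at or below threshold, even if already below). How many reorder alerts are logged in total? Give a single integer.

Processing events:
Start: stock = 56
  Event 1 (restock 37): 56 + 37 = 93
  Event 2 (return 7): 93 + 7 = 100
  Event 3 (sale 23): sell min(23,100)=23. stock: 100 - 23 = 77. total_sold = 23
  Event 4 (sale 14): sell min(14,77)=14. stock: 77 - 14 = 63. total_sold = 37
  Event 5 (return 8): 63 + 8 = 71
  Event 6 (adjust +6): 71 + 6 = 77
  Event 7 (sale 1): sell min(1,77)=1. stock: 77 - 1 = 76. total_sold = 38
  Event 8 (sale 6): sell min(6,76)=6. stock: 76 - 6 = 70. total_sold = 44
  Event 9 (restock 15): 70 + 15 = 85
  Event 10 (restock 31): 85 + 31 = 116
  Event 11 (sale 19): sell min(19,116)=19. stock: 116 - 19 = 97. total_sold = 63
Final: stock = 97, total_sold = 63

Checking against threshold 12:
  After event 1: stock=93 > 12
  After event 2: stock=100 > 12
  After event 3: stock=77 > 12
  After event 4: stock=63 > 12
  After event 5: stock=71 > 12
  After event 6: stock=77 > 12
  After event 7: stock=76 > 12
  After event 8: stock=70 > 12
  After event 9: stock=85 > 12
  After event 10: stock=116 > 12
  After event 11: stock=97 > 12
Alert events: []. Count = 0

Answer: 0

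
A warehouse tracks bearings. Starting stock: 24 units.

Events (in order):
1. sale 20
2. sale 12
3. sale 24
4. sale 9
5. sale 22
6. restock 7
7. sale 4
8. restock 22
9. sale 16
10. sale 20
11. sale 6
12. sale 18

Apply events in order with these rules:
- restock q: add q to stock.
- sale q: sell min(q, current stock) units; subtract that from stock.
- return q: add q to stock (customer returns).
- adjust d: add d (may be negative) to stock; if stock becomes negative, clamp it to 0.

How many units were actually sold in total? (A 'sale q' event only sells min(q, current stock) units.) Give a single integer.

Processing events:
Start: stock = 24
  Event 1 (sale 20): sell min(20,24)=20. stock: 24 - 20 = 4. total_sold = 20
  Event 2 (sale 12): sell min(12,4)=4. stock: 4 - 4 = 0. total_sold = 24
  Event 3 (sale 24): sell min(24,0)=0. stock: 0 - 0 = 0. total_sold = 24
  Event 4 (sale 9): sell min(9,0)=0. stock: 0 - 0 = 0. total_sold = 24
  Event 5 (sale 22): sell min(22,0)=0. stock: 0 - 0 = 0. total_sold = 24
  Event 6 (restock 7): 0 + 7 = 7
  Event 7 (sale 4): sell min(4,7)=4. stock: 7 - 4 = 3. total_sold = 28
  Event 8 (restock 22): 3 + 22 = 25
  Event 9 (sale 16): sell min(16,25)=16. stock: 25 - 16 = 9. total_sold = 44
  Event 10 (sale 20): sell min(20,9)=9. stock: 9 - 9 = 0. total_sold = 53
  Event 11 (sale 6): sell min(6,0)=0. stock: 0 - 0 = 0. total_sold = 53
  Event 12 (sale 18): sell min(18,0)=0. stock: 0 - 0 = 0. total_sold = 53
Final: stock = 0, total_sold = 53

Answer: 53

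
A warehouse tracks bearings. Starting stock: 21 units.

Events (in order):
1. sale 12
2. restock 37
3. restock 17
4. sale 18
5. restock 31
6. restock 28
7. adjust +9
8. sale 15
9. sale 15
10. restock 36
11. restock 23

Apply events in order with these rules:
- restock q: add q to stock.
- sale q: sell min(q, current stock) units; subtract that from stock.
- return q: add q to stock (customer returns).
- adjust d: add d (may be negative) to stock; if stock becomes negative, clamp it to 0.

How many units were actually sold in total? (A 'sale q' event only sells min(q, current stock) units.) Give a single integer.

Answer: 60

Derivation:
Processing events:
Start: stock = 21
  Event 1 (sale 12): sell min(12,21)=12. stock: 21 - 12 = 9. total_sold = 12
  Event 2 (restock 37): 9 + 37 = 46
  Event 3 (restock 17): 46 + 17 = 63
  Event 4 (sale 18): sell min(18,63)=18. stock: 63 - 18 = 45. total_sold = 30
  Event 5 (restock 31): 45 + 31 = 76
  Event 6 (restock 28): 76 + 28 = 104
  Event 7 (adjust +9): 104 + 9 = 113
  Event 8 (sale 15): sell min(15,113)=15. stock: 113 - 15 = 98. total_sold = 45
  Event 9 (sale 15): sell min(15,98)=15. stock: 98 - 15 = 83. total_sold = 60
  Event 10 (restock 36): 83 + 36 = 119
  Event 11 (restock 23): 119 + 23 = 142
Final: stock = 142, total_sold = 60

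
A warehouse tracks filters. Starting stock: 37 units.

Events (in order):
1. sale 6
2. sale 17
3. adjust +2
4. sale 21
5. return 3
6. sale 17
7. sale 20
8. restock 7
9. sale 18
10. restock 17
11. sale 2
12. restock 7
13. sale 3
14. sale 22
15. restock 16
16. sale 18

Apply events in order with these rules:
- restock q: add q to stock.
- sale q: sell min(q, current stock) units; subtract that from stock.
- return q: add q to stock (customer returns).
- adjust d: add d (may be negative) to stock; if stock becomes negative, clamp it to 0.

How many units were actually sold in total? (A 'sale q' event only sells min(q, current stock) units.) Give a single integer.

Processing events:
Start: stock = 37
  Event 1 (sale 6): sell min(6,37)=6. stock: 37 - 6 = 31. total_sold = 6
  Event 2 (sale 17): sell min(17,31)=17. stock: 31 - 17 = 14. total_sold = 23
  Event 3 (adjust +2): 14 + 2 = 16
  Event 4 (sale 21): sell min(21,16)=16. stock: 16 - 16 = 0. total_sold = 39
  Event 5 (return 3): 0 + 3 = 3
  Event 6 (sale 17): sell min(17,3)=3. stock: 3 - 3 = 0. total_sold = 42
  Event 7 (sale 20): sell min(20,0)=0. stock: 0 - 0 = 0. total_sold = 42
  Event 8 (restock 7): 0 + 7 = 7
  Event 9 (sale 18): sell min(18,7)=7. stock: 7 - 7 = 0. total_sold = 49
  Event 10 (restock 17): 0 + 17 = 17
  Event 11 (sale 2): sell min(2,17)=2. stock: 17 - 2 = 15. total_sold = 51
  Event 12 (restock 7): 15 + 7 = 22
  Event 13 (sale 3): sell min(3,22)=3. stock: 22 - 3 = 19. total_sold = 54
  Event 14 (sale 22): sell min(22,19)=19. stock: 19 - 19 = 0. total_sold = 73
  Event 15 (restock 16): 0 + 16 = 16
  Event 16 (sale 18): sell min(18,16)=16. stock: 16 - 16 = 0. total_sold = 89
Final: stock = 0, total_sold = 89

Answer: 89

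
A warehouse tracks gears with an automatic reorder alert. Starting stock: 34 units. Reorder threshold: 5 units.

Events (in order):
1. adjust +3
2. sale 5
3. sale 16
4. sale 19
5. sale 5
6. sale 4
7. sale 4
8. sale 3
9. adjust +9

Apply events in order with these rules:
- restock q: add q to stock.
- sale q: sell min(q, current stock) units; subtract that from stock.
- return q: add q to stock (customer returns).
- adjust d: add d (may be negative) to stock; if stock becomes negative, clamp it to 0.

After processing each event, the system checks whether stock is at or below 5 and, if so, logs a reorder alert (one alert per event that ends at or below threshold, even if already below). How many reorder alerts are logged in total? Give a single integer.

Answer: 5

Derivation:
Processing events:
Start: stock = 34
  Event 1 (adjust +3): 34 + 3 = 37
  Event 2 (sale 5): sell min(5,37)=5. stock: 37 - 5 = 32. total_sold = 5
  Event 3 (sale 16): sell min(16,32)=16. stock: 32 - 16 = 16. total_sold = 21
  Event 4 (sale 19): sell min(19,16)=16. stock: 16 - 16 = 0. total_sold = 37
  Event 5 (sale 5): sell min(5,0)=0. stock: 0 - 0 = 0. total_sold = 37
  Event 6 (sale 4): sell min(4,0)=0. stock: 0 - 0 = 0. total_sold = 37
  Event 7 (sale 4): sell min(4,0)=0. stock: 0 - 0 = 0. total_sold = 37
  Event 8 (sale 3): sell min(3,0)=0. stock: 0 - 0 = 0. total_sold = 37
  Event 9 (adjust +9): 0 + 9 = 9
Final: stock = 9, total_sold = 37

Checking against threshold 5:
  After event 1: stock=37 > 5
  After event 2: stock=32 > 5
  After event 3: stock=16 > 5
  After event 4: stock=0 <= 5 -> ALERT
  After event 5: stock=0 <= 5 -> ALERT
  After event 6: stock=0 <= 5 -> ALERT
  After event 7: stock=0 <= 5 -> ALERT
  After event 8: stock=0 <= 5 -> ALERT
  After event 9: stock=9 > 5
Alert events: [4, 5, 6, 7, 8]. Count = 5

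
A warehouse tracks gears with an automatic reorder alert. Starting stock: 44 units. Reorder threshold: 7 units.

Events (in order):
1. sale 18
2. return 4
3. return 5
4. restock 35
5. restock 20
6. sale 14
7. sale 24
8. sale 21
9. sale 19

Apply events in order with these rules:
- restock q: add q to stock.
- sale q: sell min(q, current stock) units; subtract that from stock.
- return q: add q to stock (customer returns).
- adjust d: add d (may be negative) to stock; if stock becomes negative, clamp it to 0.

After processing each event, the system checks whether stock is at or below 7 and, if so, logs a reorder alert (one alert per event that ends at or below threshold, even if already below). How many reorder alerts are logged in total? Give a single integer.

Processing events:
Start: stock = 44
  Event 1 (sale 18): sell min(18,44)=18. stock: 44 - 18 = 26. total_sold = 18
  Event 2 (return 4): 26 + 4 = 30
  Event 3 (return 5): 30 + 5 = 35
  Event 4 (restock 35): 35 + 35 = 70
  Event 5 (restock 20): 70 + 20 = 90
  Event 6 (sale 14): sell min(14,90)=14. stock: 90 - 14 = 76. total_sold = 32
  Event 7 (sale 24): sell min(24,76)=24. stock: 76 - 24 = 52. total_sold = 56
  Event 8 (sale 21): sell min(21,52)=21. stock: 52 - 21 = 31. total_sold = 77
  Event 9 (sale 19): sell min(19,31)=19. stock: 31 - 19 = 12. total_sold = 96
Final: stock = 12, total_sold = 96

Checking against threshold 7:
  After event 1: stock=26 > 7
  After event 2: stock=30 > 7
  After event 3: stock=35 > 7
  After event 4: stock=70 > 7
  After event 5: stock=90 > 7
  After event 6: stock=76 > 7
  After event 7: stock=52 > 7
  After event 8: stock=31 > 7
  After event 9: stock=12 > 7
Alert events: []. Count = 0

Answer: 0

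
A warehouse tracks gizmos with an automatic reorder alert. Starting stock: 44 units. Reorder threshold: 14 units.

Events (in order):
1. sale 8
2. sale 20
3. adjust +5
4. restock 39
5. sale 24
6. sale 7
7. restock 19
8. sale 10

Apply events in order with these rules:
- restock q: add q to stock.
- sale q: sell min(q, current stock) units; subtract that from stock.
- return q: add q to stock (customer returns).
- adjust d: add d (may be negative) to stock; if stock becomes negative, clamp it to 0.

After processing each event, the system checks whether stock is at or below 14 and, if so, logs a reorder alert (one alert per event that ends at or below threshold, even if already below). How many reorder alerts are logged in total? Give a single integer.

Processing events:
Start: stock = 44
  Event 1 (sale 8): sell min(8,44)=8. stock: 44 - 8 = 36. total_sold = 8
  Event 2 (sale 20): sell min(20,36)=20. stock: 36 - 20 = 16. total_sold = 28
  Event 3 (adjust +5): 16 + 5 = 21
  Event 4 (restock 39): 21 + 39 = 60
  Event 5 (sale 24): sell min(24,60)=24. stock: 60 - 24 = 36. total_sold = 52
  Event 6 (sale 7): sell min(7,36)=7. stock: 36 - 7 = 29. total_sold = 59
  Event 7 (restock 19): 29 + 19 = 48
  Event 8 (sale 10): sell min(10,48)=10. stock: 48 - 10 = 38. total_sold = 69
Final: stock = 38, total_sold = 69

Checking against threshold 14:
  After event 1: stock=36 > 14
  After event 2: stock=16 > 14
  After event 3: stock=21 > 14
  After event 4: stock=60 > 14
  After event 5: stock=36 > 14
  After event 6: stock=29 > 14
  After event 7: stock=48 > 14
  After event 8: stock=38 > 14
Alert events: []. Count = 0

Answer: 0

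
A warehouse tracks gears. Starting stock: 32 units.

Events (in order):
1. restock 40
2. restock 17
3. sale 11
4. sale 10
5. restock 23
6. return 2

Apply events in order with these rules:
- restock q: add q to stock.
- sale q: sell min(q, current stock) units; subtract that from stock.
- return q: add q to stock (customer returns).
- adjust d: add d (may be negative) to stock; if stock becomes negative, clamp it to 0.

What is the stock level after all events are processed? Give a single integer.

Answer: 93

Derivation:
Processing events:
Start: stock = 32
  Event 1 (restock 40): 32 + 40 = 72
  Event 2 (restock 17): 72 + 17 = 89
  Event 3 (sale 11): sell min(11,89)=11. stock: 89 - 11 = 78. total_sold = 11
  Event 4 (sale 10): sell min(10,78)=10. stock: 78 - 10 = 68. total_sold = 21
  Event 5 (restock 23): 68 + 23 = 91
  Event 6 (return 2): 91 + 2 = 93
Final: stock = 93, total_sold = 21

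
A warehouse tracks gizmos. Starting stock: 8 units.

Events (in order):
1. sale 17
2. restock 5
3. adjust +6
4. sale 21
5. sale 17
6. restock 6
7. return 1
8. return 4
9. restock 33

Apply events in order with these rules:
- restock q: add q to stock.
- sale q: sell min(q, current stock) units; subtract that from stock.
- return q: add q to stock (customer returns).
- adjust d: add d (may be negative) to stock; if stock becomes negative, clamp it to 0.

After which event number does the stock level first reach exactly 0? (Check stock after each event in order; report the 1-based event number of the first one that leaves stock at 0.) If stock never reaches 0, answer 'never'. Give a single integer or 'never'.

Processing events:
Start: stock = 8
  Event 1 (sale 17): sell min(17,8)=8. stock: 8 - 8 = 0. total_sold = 8
  Event 2 (restock 5): 0 + 5 = 5
  Event 3 (adjust +6): 5 + 6 = 11
  Event 4 (sale 21): sell min(21,11)=11. stock: 11 - 11 = 0. total_sold = 19
  Event 5 (sale 17): sell min(17,0)=0. stock: 0 - 0 = 0. total_sold = 19
  Event 6 (restock 6): 0 + 6 = 6
  Event 7 (return 1): 6 + 1 = 7
  Event 8 (return 4): 7 + 4 = 11
  Event 9 (restock 33): 11 + 33 = 44
Final: stock = 44, total_sold = 19

First zero at event 1.

Answer: 1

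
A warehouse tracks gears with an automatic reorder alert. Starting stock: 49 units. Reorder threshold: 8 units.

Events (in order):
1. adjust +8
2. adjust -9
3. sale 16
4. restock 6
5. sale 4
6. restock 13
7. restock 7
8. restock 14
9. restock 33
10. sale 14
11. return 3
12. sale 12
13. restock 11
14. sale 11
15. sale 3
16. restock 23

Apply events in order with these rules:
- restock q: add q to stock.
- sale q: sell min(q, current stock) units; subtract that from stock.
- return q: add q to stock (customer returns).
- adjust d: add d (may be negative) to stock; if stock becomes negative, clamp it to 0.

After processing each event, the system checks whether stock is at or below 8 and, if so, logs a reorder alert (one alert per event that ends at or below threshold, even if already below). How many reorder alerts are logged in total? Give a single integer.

Processing events:
Start: stock = 49
  Event 1 (adjust +8): 49 + 8 = 57
  Event 2 (adjust -9): 57 + -9 = 48
  Event 3 (sale 16): sell min(16,48)=16. stock: 48 - 16 = 32. total_sold = 16
  Event 4 (restock 6): 32 + 6 = 38
  Event 5 (sale 4): sell min(4,38)=4. stock: 38 - 4 = 34. total_sold = 20
  Event 6 (restock 13): 34 + 13 = 47
  Event 7 (restock 7): 47 + 7 = 54
  Event 8 (restock 14): 54 + 14 = 68
  Event 9 (restock 33): 68 + 33 = 101
  Event 10 (sale 14): sell min(14,101)=14. stock: 101 - 14 = 87. total_sold = 34
  Event 11 (return 3): 87 + 3 = 90
  Event 12 (sale 12): sell min(12,90)=12. stock: 90 - 12 = 78. total_sold = 46
  Event 13 (restock 11): 78 + 11 = 89
  Event 14 (sale 11): sell min(11,89)=11. stock: 89 - 11 = 78. total_sold = 57
  Event 15 (sale 3): sell min(3,78)=3. stock: 78 - 3 = 75. total_sold = 60
  Event 16 (restock 23): 75 + 23 = 98
Final: stock = 98, total_sold = 60

Checking against threshold 8:
  After event 1: stock=57 > 8
  After event 2: stock=48 > 8
  After event 3: stock=32 > 8
  After event 4: stock=38 > 8
  After event 5: stock=34 > 8
  After event 6: stock=47 > 8
  After event 7: stock=54 > 8
  After event 8: stock=68 > 8
  After event 9: stock=101 > 8
  After event 10: stock=87 > 8
  After event 11: stock=90 > 8
  After event 12: stock=78 > 8
  After event 13: stock=89 > 8
  After event 14: stock=78 > 8
  After event 15: stock=75 > 8
  After event 16: stock=98 > 8
Alert events: []. Count = 0

Answer: 0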